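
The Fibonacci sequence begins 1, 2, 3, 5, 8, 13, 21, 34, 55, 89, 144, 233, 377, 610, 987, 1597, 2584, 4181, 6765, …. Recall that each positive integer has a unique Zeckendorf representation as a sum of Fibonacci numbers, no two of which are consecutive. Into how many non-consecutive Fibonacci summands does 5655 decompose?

5

Greedy algorithm:
take 4181 (≤ 5655); 5655 − 4181 = 1474
take 987 (≤ 1474); 1474 − 987 = 487
take 377 (≤ 487); 487 − 377 = 110
take 89 (≤ 110); 110 − 89 = 21
take 21 (≤ 21); 21 − 21 = 0
5655 = 4181 + 987 + 377 + 89 + 21, which has 5 terms.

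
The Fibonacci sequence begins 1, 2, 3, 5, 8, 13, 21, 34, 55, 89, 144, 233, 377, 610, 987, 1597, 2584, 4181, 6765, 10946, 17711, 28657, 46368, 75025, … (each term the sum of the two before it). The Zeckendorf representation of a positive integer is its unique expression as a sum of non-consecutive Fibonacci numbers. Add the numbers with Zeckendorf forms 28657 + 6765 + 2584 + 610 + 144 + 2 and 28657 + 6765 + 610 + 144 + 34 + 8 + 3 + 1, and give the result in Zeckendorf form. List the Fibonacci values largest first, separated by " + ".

The two numbers are 38762 and 36222, so their sum is 74984.
subtract 46368 from 74984: 28616 remains
subtract 17711 from 28616: 10905 remains
subtract 6765 from 10905: 4140 remains
subtract 2584 from 4140: 1556 remains
subtract 987 from 1556: 569 remains
subtract 377 from 569: 192 remains
subtract 144 from 192: 48 remains
subtract 34 from 48: 14 remains
subtract 13 from 14: 1 remains
subtract 1 from 1: 0 remains

46368 + 17711 + 6765 + 2584 + 987 + 377 + 144 + 34 + 13 + 1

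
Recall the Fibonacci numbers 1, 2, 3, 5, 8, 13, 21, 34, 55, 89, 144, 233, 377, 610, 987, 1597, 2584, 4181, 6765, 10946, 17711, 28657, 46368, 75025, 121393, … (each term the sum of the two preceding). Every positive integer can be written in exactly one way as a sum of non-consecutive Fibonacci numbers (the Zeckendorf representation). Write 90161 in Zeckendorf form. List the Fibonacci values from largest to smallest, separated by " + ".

75025 + 10946 + 4181 + 8 + 1

Greedily peel off the largest Fibonacci term at each step:
75025 ≤ 90161 < 121393, so take 75025; remainder 15136
10946 ≤ 15136 < 17711, so take 10946; remainder 4190
4181 ≤ 4190 < 6765, so take 4181; remainder 9
8 ≤ 9 < 13, so take 8; remainder 1
1 ≤ 1 < 2, so take 1; remainder 0
So 90161 = 75025 + 10946 + 4181 + 8 + 1, with no two terms consecutive in the sequence.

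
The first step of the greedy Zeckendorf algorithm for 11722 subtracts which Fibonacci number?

10946

10946 ≤ 11722 < 17711, so the largest Fibonacci number not exceeding 11722 is 10946.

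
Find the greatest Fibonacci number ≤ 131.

89

89 ≤ 131 < 144, so the largest Fibonacci number not exceeding 131 is 89.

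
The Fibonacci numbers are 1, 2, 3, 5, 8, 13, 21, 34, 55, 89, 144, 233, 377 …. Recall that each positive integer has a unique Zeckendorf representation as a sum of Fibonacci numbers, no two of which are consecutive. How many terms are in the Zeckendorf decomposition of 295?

4

subtract 233 from 295: 62 remains
subtract 55 from 62: 7 remains
subtract 5 from 7: 2 remains
subtract 2 from 2: 0 remains
295 = 233 + 55 + 5 + 2, which has 4 terms.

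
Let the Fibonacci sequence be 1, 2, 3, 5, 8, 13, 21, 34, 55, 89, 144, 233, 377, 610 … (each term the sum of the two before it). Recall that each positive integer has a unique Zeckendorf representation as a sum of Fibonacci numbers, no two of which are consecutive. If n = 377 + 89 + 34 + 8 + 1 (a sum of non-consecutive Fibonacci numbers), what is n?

377 + 89 + 34 + 8 + 1 = 509.

509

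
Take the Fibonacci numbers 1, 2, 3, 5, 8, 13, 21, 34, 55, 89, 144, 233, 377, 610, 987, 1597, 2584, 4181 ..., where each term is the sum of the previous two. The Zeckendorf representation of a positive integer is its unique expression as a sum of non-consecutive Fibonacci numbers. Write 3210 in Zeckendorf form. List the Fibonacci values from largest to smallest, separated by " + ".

2584 + 610 + 13 + 3

Repeatedly subtract the largest Fibonacci number that fits:
3210 − 2584 = 626
626 − 610 = 16
16 − 13 = 3
3 − 3 = 0
So 3210 = 2584 + 610 + 13 + 3, with no two terms consecutive in the sequence.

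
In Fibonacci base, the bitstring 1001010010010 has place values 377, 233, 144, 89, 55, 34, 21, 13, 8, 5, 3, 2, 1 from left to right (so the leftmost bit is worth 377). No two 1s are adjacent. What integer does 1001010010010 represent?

510

Summing the place values of the 1 bits: 377 + 89 + 34 + 8 + 2 = 510.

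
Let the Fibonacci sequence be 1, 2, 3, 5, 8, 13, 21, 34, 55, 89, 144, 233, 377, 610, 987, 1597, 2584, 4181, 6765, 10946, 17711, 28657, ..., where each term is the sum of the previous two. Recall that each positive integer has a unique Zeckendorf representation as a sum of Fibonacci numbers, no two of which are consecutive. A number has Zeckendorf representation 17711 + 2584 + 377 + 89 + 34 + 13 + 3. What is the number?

20811

17711 + 2584 + 377 + 89 + 34 + 13 + 3 = 20811.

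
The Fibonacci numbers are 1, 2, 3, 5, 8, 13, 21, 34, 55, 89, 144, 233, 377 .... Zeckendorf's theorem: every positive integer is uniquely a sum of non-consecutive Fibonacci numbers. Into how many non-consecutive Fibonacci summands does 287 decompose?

subtract 233 from 287: 54 remains
subtract 34 from 54: 20 remains
subtract 13 from 20: 7 remains
subtract 5 from 7: 2 remains
subtract 2 from 2: 0 remains
287 = 233 + 34 + 13 + 5 + 2, which has 5 terms.

5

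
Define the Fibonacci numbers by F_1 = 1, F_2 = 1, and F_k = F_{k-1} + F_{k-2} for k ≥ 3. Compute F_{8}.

21

Iterating the recurrence up to F_{3} = 2 and F_{2} = 1:
F_{4} = F_{3} + F_{2} = 2 + 1 = 3
F_{5} = F_{4} + F_{3} = 3 + 2 = 5
F_{6} = F_{5} + F_{4} = 5 + 3 = 8
F_{7} = F_{6} + F_{5} = 8 + 5 = 13
F_{8} = F_{7} + F_{6} = 13 + 8 = 21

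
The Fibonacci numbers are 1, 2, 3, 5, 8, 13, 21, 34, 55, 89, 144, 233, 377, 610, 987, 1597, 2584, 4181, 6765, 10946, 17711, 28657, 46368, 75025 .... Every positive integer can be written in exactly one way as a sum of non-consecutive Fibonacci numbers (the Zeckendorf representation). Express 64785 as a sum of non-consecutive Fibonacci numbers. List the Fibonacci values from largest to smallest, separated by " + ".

46368 + 17711 + 610 + 89 + 5 + 2

64785 − 46368 = 18417
18417 − 17711 = 706
706 − 610 = 96
96 − 89 = 7
7 − 5 = 2
2 − 2 = 0
So 64785 = 46368 + 17711 + 610 + 89 + 5 + 2, with no two terms consecutive in the sequence.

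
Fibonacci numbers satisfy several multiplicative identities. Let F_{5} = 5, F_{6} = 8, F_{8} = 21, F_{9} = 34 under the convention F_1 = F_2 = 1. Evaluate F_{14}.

By the addition formula F_{m+n} = F_m F_{n+1} + F_{m−1} F_n with m=9, n=5: F_{14} = 34·8 + 21·5 = 272 + 105 = 377.

377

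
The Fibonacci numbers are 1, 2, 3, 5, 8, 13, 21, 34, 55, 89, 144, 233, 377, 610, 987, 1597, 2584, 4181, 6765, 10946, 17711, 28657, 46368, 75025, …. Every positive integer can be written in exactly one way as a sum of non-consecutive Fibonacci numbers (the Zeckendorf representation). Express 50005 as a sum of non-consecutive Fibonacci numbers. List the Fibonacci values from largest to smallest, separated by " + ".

Greedily peel off the largest Fibonacci term at each step:
50005: greatest Fibonacci not exceeding it is 46368, leaving 3637
3637: greatest Fibonacci not exceeding it is 2584, leaving 1053
1053: greatest Fibonacci not exceeding it is 987, leaving 66
66: greatest Fibonacci not exceeding it is 55, leaving 11
11: greatest Fibonacci not exceeding it is 8, leaving 3
3: greatest Fibonacci not exceeding it is 3, leaving 0
So 50005 = 46368 + 2584 + 987 + 55 + 8 + 3, with no two terms consecutive in the sequence.

46368 + 2584 + 987 + 55 + 8 + 3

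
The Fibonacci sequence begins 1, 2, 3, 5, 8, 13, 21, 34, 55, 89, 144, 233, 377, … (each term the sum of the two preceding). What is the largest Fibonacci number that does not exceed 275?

233 ≤ 275 < 377, so the largest Fibonacci number not exceeding 275 is 233.

233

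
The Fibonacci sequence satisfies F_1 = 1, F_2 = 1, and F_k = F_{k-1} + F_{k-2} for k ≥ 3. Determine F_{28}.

Iterating the recurrence up to F_{24} = 46368 and F_{23} = 28657:
F_{25} = F_{24} + F_{23} = 46368 + 28657 = 75025
F_{26} = F_{25} + F_{24} = 75025 + 46368 = 121393
F_{27} = F_{26} + F_{25} = 121393 + 75025 = 196418
F_{28} = F_{27} + F_{26} = 196418 + 121393 = 317811

317811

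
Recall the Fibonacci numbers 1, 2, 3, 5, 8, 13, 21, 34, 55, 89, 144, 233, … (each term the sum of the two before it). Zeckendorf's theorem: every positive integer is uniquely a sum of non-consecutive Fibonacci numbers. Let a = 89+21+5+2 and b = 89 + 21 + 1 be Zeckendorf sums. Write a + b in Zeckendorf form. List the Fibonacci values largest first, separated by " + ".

The two numbers are 117 and 111, so their sum is 228.
subtract 144 from 228: 84 remains
subtract 55 from 84: 29 remains
subtract 21 from 29: 8 remains
subtract 8 from 8: 0 remains

144 + 55 + 21 + 8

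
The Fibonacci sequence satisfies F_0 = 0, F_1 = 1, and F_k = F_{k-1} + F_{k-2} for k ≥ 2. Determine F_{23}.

28657

Iterating the recurrence up to F_{19} = 4181 and F_{18} = 2584:
F_{20} = F_{19} + F_{18} = 4181 + 2584 = 6765
F_{21} = F_{20} + F_{19} = 6765 + 4181 = 10946
F_{22} = F_{21} + F_{20} = 10946 + 6765 = 17711
F_{23} = F_{22} + F_{21} = 17711 + 10946 = 28657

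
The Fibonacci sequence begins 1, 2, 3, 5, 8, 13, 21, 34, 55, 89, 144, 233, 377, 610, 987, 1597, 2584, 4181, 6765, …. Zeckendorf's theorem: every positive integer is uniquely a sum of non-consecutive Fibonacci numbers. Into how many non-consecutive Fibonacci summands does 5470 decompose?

6

subtract 4181 from 5470: 1289 remains
subtract 987 from 1289: 302 remains
subtract 233 from 302: 69 remains
subtract 55 from 69: 14 remains
subtract 13 from 14: 1 remains
subtract 1 from 1: 0 remains
5470 = 4181 + 987 + 233 + 55 + 13 + 1, which has 6 terms.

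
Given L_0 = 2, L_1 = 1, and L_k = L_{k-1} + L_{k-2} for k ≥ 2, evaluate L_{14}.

843

Iterating the recurrence up to L_{10} = 123 and L_{9} = 76:
L_{11} = L_{10} + L_{9} = 123 + 76 = 199
L_{12} = L_{11} + L_{10} = 199 + 123 = 322
L_{13} = L_{12} + L_{11} = 322 + 199 = 521
L_{14} = L_{13} + L_{12} = 521 + 322 = 843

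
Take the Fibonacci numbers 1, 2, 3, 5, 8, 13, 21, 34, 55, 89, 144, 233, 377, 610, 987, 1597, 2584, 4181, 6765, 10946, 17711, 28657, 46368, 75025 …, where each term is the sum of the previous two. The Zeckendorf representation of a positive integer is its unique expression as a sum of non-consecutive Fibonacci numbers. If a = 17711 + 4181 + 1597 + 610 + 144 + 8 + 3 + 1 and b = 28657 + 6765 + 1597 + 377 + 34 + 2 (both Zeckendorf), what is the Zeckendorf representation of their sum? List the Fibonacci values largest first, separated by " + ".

46368 + 10946 + 4181 + 144 + 34 + 13 + 1

The two numbers are 24255 and 37432, so their sum is 61687.
61687 − 46368 = 15319
15319 − 10946 = 4373
4373 − 4181 = 192
192 − 144 = 48
48 − 34 = 14
14 − 13 = 1
1 − 1 = 0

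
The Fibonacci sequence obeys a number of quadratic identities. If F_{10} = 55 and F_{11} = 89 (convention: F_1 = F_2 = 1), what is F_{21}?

By F_{2k+1} = F_k² + F_{k+1}²: F_{21} = 55² + 89² = 3025 + 7921 = 10946.

10946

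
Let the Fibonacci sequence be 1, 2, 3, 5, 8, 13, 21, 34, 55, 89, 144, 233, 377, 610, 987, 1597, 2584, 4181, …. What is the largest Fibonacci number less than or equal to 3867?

2584

2584 ≤ 3867 < 4181, so the largest Fibonacci number not exceeding 3867 is 2584.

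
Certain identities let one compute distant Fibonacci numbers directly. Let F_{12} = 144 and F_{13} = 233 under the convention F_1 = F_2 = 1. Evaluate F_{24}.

By the doubling identity F_{2k} = F_k(2F_{k+1} − F_k): F_{24} = 144·(2·233 − 144) = 144·322 = 46368.

46368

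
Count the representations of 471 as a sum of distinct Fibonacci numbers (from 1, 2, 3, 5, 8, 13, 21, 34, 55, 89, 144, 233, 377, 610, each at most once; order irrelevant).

Starting from the Zeckendorf form and repeatedly splitting a term F_k into F_{k−1} + F_{k−2} (when neither is already used) reaches every representation.
471 = 377+89+5 = 377+89+3+2 = 377+55+34+5 = 233+144+89+5 = 377+55+34+3+2 = … (9 more), for 14 in all.

14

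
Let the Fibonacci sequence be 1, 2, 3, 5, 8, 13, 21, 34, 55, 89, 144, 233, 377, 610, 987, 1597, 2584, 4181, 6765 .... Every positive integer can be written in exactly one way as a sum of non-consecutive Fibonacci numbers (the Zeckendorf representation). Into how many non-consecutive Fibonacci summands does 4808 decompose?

Greedy algorithm:
4808 − 4181 = 627
627 − 610 = 17
17 − 13 = 4
4 − 3 = 1
1 − 1 = 0
4808 = 4181 + 610 + 13 + 3 + 1, which has 5 terms.

5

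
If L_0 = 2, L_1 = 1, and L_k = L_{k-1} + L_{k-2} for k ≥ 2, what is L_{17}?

3571

Iterating the recurrence up to L_{11} = 199 and L_{10} = 123:
L_{12} = L_{11} + L_{10} = 199 + 123 = 322
L_{13} = L_{12} + L_{11} = 322 + 199 = 521
L_{14} = L_{13} + L_{12} = 521 + 322 = 843
L_{15} = L_{14} + L_{13} = 843 + 521 = 1364
L_{16} = L_{15} + L_{14} = 1364 + 843 = 2207
L_{17} = L_{16} + L_{15} = 2207 + 1364 = 3571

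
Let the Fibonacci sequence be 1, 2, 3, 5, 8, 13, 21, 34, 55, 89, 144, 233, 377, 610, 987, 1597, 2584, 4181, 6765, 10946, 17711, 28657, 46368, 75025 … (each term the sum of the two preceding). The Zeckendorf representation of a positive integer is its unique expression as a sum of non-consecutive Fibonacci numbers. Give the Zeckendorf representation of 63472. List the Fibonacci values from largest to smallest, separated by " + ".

46368 + 10946 + 4181 + 1597 + 377 + 3

46368 ≤ 63472 < 75025, so take 46368; remainder 17104
10946 ≤ 17104 < 17711, so take 10946; remainder 6158
4181 ≤ 6158 < 6765, so take 4181; remainder 1977
1597 ≤ 1977 < 2584, so take 1597; remainder 380
377 ≤ 380 < 610, so take 377; remainder 3
3 ≤ 3 < 5, so take 3; remainder 0
So 63472 = 46368 + 10946 + 4181 + 1597 + 377 + 3, with no two terms consecutive in the sequence.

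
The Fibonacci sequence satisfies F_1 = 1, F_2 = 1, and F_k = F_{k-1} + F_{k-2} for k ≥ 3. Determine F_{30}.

Iterating the recurrence up to F_{25} = 75025 and F_{24} = 46368:
F_{26} = F_{25} + F_{24} = 75025 + 46368 = 121393
F_{27} = F_{26} + F_{25} = 121393 + 75025 = 196418
F_{28} = F_{27} + F_{26} = 196418 + 121393 = 317811
F_{29} = F_{28} + F_{27} = 317811 + 196418 = 514229
F_{30} = F_{29} + F_{28} = 514229 + 317811 = 832040

832040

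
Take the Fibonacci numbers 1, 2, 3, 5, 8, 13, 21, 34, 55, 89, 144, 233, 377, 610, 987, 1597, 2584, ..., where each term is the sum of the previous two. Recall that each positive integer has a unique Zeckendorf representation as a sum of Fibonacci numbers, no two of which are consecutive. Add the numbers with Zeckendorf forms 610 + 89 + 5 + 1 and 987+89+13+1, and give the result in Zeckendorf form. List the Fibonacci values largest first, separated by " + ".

1597 + 144 + 34 + 13 + 5 + 2

The two numbers are 705 and 1090, so their sum is 1795.
1795 − 1597 = 198
198 − 144 = 54
54 − 34 = 20
20 − 13 = 7
7 − 5 = 2
2 − 2 = 0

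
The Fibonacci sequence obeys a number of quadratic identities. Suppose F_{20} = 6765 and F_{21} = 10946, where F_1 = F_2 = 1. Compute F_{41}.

165580141

By F_{2k+1} = F_k² + F_{k+1}²: F_{41} = 6765² + 10946² = 45765225 + 119814916 = 165580141.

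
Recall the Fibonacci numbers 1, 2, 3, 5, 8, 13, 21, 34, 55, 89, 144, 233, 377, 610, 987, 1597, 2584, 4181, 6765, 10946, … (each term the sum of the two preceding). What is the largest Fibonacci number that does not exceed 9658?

6765

6765 ≤ 9658 < 10946, so the largest Fibonacci number not exceeding 9658 is 6765.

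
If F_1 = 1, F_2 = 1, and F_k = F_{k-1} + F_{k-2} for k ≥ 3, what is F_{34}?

5702887

Iterating the recurrence up to F_{27} = 196418 and F_{26} = 121393:
F_{28} = F_{27} + F_{26} = 196418 + 121393 = 317811
F_{29} = F_{28} + F_{27} = 317811 + 196418 = 514229
F_{30} = F_{29} + F_{28} = 514229 + 317811 = 832040
F_{31} = F_{30} + F_{29} = 832040 + 514229 = 1346269
F_{32} = F_{31} + F_{30} = 1346269 + 832040 = 2178309
F_{33} = F_{32} + F_{31} = 2178309 + 1346269 = 3524578
F_{34} = F_{33} + F_{32} = 3524578 + 2178309 = 5702887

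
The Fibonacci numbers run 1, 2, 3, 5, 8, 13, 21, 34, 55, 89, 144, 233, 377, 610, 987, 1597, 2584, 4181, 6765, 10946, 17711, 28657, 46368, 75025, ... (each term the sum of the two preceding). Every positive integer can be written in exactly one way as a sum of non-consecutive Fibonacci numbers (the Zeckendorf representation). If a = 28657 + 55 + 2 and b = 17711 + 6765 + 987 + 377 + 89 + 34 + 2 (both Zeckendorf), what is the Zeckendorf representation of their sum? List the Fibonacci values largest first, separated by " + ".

The two numbers are 28714 and 25965, so their sum is 54679.
subtract 46368 from 54679: 8311 remains
subtract 6765 from 8311: 1546 remains
subtract 987 from 1546: 559 remains
subtract 377 from 559: 182 remains
subtract 144 from 182: 38 remains
subtract 34 from 38: 4 remains
subtract 3 from 4: 1 remains
subtract 1 from 1: 0 remains

46368 + 6765 + 987 + 377 + 144 + 34 + 3 + 1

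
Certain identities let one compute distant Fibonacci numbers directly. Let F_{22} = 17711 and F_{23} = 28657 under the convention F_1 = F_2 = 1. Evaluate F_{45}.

By F_{2k+1} = F_k² + F_{k+1}²: F_{45} = 17711² + 28657² = 313679521 + 821223649 = 1134903170.

1134903170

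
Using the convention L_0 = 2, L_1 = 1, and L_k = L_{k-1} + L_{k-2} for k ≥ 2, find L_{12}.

322

Iterating the recurrence up to L_{8} = 47 and L_{7} = 29:
L_{9} = L_{8} + L_{7} = 47 + 29 = 76
L_{10} = L_{9} + L_{8} = 76 + 47 = 123
L_{11} = L_{10} + L_{9} = 123 + 76 = 199
L_{12} = L_{11} + L_{10} = 199 + 123 = 322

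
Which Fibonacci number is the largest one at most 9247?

6765 ≤ 9247 < 10946, so the largest Fibonacci number not exceeding 9247 is 6765.

6765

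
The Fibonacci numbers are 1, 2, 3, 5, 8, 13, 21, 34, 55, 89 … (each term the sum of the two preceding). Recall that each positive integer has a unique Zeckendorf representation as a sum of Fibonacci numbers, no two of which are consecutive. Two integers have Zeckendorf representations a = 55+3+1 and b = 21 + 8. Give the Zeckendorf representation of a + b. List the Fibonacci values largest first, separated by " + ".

The two numbers are 59 and 29, so their sum is 88.
Greedily peel off the largest Fibonacci term at each step:
55 ≤ 88 < 89, so take 55; remainder 33
21 ≤ 33 < 34, so take 21; remainder 12
8 ≤ 12 < 13, so take 8; remainder 4
3 ≤ 4 < 5, so take 3; remainder 1
1 ≤ 1 < 2, so take 1; remainder 0

55 + 21 + 8 + 3 + 1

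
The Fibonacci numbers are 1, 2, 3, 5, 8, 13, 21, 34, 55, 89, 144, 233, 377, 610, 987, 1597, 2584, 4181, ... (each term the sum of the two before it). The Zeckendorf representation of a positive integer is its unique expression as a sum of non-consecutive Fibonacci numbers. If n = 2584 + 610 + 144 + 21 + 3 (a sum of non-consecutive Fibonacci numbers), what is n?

2584 + 610 + 144 + 21 + 3 = 3362.

3362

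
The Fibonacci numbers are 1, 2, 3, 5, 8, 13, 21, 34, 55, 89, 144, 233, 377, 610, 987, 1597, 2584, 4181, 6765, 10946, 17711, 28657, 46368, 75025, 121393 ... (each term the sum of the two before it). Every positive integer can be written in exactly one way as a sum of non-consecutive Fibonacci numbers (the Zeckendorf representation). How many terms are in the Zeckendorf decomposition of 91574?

7

91574 − 75025 = 16549
16549 − 10946 = 5603
5603 − 4181 = 1422
1422 − 987 = 435
435 − 377 = 58
58 − 55 = 3
3 − 3 = 0
91574 = 75025 + 10946 + 4181 + 987 + 377 + 55 + 3, which has 7 terms.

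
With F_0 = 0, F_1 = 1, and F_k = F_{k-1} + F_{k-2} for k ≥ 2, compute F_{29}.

Iterating the recurrence up to F_{25} = 75025 and F_{24} = 46368:
F_{26} = F_{25} + F_{24} = 75025 + 46368 = 121393
F_{27} = F_{26} + F_{25} = 121393 + 75025 = 196418
F_{28} = F_{27} + F_{26} = 196418 + 121393 = 317811
F_{29} = F_{28} + F_{27} = 317811 + 196418 = 514229

514229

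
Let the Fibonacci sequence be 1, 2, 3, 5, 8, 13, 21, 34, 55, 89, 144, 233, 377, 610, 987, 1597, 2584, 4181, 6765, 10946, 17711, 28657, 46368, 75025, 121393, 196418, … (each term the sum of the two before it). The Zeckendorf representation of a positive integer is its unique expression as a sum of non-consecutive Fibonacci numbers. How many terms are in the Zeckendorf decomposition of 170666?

Greedy algorithm:
largest Fibonacci ≤ 170666 is 121393; 170666 − 121393 = 49273
largest Fibonacci ≤ 49273 is 46368; 49273 − 46368 = 2905
largest Fibonacci ≤ 2905 is 2584; 2905 − 2584 = 321
largest Fibonacci ≤ 321 is 233; 321 − 233 = 88
largest Fibonacci ≤ 88 is 55; 88 − 55 = 33
largest Fibonacci ≤ 33 is 21; 33 − 21 = 12
largest Fibonacci ≤ 12 is 8; 12 − 8 = 4
largest Fibonacci ≤ 4 is 3; 4 − 3 = 1
largest Fibonacci ≤ 1 is 1; 1 − 1 = 0
170666 = 121393 + 46368 + 2584 + 233 + 55 + 21 + 8 + 3 + 1, which has 9 terms.

9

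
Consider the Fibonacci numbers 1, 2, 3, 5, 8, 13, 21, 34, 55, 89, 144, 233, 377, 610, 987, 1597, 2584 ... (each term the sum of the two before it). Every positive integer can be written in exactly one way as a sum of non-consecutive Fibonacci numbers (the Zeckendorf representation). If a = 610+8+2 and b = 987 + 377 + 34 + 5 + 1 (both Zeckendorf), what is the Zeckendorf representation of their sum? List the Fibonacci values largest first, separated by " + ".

1597 + 377 + 34 + 13 + 3

The two numbers are 620 and 1404, so their sum is 2024.
take 1597 (≤ 2024); 2024 − 1597 = 427
take 377 (≤ 427); 427 − 377 = 50
take 34 (≤ 50); 50 − 34 = 16
take 13 (≤ 16); 16 − 13 = 3
take 3 (≤ 3); 3 − 3 = 0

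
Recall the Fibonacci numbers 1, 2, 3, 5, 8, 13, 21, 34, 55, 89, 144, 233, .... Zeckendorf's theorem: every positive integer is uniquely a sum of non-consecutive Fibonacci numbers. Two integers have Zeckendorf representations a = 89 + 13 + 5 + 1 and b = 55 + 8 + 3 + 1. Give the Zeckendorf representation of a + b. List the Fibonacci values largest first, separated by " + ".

144 + 21 + 8 + 2

The two numbers are 108 and 67, so their sum is 175.
Repeatedly subtract the largest Fibonacci number that fits:
144 ≤ 175 < 233, so take 144; remainder 31
21 ≤ 31 < 34, so take 21; remainder 10
8 ≤ 10 < 13, so take 8; remainder 2
2 ≤ 2 < 3, so take 2; remainder 0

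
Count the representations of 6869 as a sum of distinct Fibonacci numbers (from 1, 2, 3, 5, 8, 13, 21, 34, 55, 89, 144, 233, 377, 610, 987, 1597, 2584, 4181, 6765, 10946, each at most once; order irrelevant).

Starting from the Zeckendorf form and repeatedly splitting a term F_k into F_{k−1} + F_{k−2} (when neither is already used) reaches every representation.
6869 = 6765+89+13+2 = 6765+89+8+5+2 = 6765+55+34+13+2 = 4181+2584+89+13+2 = … (21 more), for 25 in all.

25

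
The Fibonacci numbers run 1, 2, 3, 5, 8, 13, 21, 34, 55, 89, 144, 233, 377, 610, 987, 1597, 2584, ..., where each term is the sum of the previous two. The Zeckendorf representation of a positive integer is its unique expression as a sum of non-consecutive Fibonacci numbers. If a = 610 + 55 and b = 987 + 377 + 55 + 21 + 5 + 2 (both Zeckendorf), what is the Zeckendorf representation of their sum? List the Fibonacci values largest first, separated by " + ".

The two numbers are 665 and 1447, so their sum is 2112.
Greedy algorithm:
take 1597 (≤ 2112); 2112 − 1597 = 515
take 377 (≤ 515); 515 − 377 = 138
take 89 (≤ 138); 138 − 89 = 49
take 34 (≤ 49); 49 − 34 = 15
take 13 (≤ 15); 15 − 13 = 2
take 2 (≤ 2); 2 − 2 = 0

1597 + 377 + 89 + 34 + 13 + 2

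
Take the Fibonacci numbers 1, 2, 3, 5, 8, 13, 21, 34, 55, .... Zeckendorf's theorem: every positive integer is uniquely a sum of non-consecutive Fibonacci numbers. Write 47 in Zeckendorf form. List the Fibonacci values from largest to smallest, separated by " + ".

Repeatedly subtract the largest Fibonacci number that fits:
largest Fibonacci ≤ 47 is 34; 47 − 34 = 13
largest Fibonacci ≤ 13 is 13; 13 − 13 = 0
So 47 = 34 + 13, with no two terms consecutive in the sequence.

34 + 13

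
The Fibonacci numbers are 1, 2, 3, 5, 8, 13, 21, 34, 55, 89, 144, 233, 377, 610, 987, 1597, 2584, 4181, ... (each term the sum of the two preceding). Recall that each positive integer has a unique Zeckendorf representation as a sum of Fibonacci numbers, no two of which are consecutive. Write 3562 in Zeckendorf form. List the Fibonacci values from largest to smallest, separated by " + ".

2584 + 610 + 233 + 89 + 34 + 8 + 3 + 1

subtract 2584 from 3562: 978 remains
subtract 610 from 978: 368 remains
subtract 233 from 368: 135 remains
subtract 89 from 135: 46 remains
subtract 34 from 46: 12 remains
subtract 8 from 12: 4 remains
subtract 3 from 4: 1 remains
subtract 1 from 1: 0 remains
So 3562 = 2584 + 610 + 233 + 89 + 34 + 8 + 3 + 1, with no two terms consecutive in the sequence.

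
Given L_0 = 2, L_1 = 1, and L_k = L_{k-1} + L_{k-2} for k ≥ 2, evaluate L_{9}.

Iterating the recurrence up to L_{3} = 4 and L_{2} = 3:
L_{4} = L_{3} + L_{2} = 4 + 3 = 7
L_{5} = L_{4} + L_{3} = 7 + 4 = 11
L_{6} = L_{5} + L_{4} = 11 + 7 = 18
L_{7} = L_{6} + L_{5} = 18 + 11 = 29
L_{8} = L_{7} + L_{6} = 29 + 18 = 47
L_{9} = L_{8} + L_{7} = 47 + 29 = 76

76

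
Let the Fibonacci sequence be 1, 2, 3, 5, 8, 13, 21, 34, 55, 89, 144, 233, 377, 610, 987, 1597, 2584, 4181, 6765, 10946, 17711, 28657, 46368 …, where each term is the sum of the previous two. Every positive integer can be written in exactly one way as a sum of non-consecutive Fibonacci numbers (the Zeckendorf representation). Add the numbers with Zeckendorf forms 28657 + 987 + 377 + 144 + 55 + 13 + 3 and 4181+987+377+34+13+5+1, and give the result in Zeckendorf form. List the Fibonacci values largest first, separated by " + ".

28657 + 6765 + 377 + 34 + 1

The two numbers are 30236 and 5598, so their sum is 35834.
largest Fibonacci ≤ 35834 is 28657; 35834 − 28657 = 7177
largest Fibonacci ≤ 7177 is 6765; 7177 − 6765 = 412
largest Fibonacci ≤ 412 is 377; 412 − 377 = 35
largest Fibonacci ≤ 35 is 34; 35 − 34 = 1
largest Fibonacci ≤ 1 is 1; 1 − 1 = 0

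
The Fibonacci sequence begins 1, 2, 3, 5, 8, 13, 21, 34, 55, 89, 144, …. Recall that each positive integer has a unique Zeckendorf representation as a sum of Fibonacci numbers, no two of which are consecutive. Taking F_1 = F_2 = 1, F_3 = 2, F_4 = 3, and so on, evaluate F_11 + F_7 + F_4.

F_11 + F_7 + F_4 = 89 + 13 + 3 = 105.

105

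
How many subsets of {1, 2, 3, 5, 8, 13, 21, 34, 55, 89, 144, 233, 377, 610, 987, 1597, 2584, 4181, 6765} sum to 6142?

Starting from the Zeckendorf form and repeatedly splitting a term F_k into F_{k−1} + F_{k−2} (when neither is already used) reaches every representation.
6142 = 4181+1597+233+89+34+8 = 4181+1597+233+89+34+5+3 = 4181+1597+233+89+21+13+8 = … (39 more), for 42 in all.

42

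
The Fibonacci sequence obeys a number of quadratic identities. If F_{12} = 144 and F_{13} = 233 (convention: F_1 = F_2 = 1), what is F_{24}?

By the doubling identity F_{2k} = F_k(2F_{k+1} − F_k): F_{24} = 144·(2·233 − 144) = 144·322 = 46368.

46368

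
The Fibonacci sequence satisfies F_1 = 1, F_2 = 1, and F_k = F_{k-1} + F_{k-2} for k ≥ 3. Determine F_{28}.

317811

Iterating the recurrence up to F_{23} = 28657 and F_{22} = 17711:
F_{24} = F_{23} + F_{22} = 28657 + 17711 = 46368
F_{25} = F_{24} + F_{23} = 46368 + 28657 = 75025
F_{26} = F_{25} + F_{24} = 75025 + 46368 = 121393
F_{27} = F_{26} + F_{25} = 121393 + 75025 = 196418
F_{28} = F_{27} + F_{26} = 196418 + 121393 = 317811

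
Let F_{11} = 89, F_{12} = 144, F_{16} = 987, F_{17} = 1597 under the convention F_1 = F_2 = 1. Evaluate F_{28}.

By the addition formula F_{m+n} = F_m F_{n+1} + F_{m−1} F_n with m=12, n=16: F_{28} = 144·1597 + 89·987 = 229968 + 87843 = 317811.

317811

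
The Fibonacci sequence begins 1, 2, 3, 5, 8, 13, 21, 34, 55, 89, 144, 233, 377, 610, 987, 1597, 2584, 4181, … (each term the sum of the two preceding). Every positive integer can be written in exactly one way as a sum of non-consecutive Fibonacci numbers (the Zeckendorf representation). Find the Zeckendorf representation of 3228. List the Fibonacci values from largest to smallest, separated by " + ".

subtract 2584 from 3228: 644 remains
subtract 610 from 644: 34 remains
subtract 34 from 34: 0 remains
So 3228 = 2584 + 610 + 34, with no two terms consecutive in the sequence.

2584 + 610 + 34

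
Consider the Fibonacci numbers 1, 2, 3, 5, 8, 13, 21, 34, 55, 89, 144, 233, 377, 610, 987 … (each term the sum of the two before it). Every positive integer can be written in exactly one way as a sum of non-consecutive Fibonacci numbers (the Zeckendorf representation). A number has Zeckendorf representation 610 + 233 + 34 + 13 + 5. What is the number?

895

610 + 233 + 34 + 13 + 5 = 895.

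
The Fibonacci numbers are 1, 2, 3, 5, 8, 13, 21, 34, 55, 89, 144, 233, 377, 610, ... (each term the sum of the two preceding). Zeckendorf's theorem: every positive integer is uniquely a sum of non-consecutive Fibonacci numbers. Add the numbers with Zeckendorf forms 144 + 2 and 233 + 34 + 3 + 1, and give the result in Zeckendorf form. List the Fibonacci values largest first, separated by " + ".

The two numbers are 146 and 271, so their sum is 417.
Repeatedly subtract the largest Fibonacci number that fits:
take 377 (≤ 417); 417 − 377 = 40
take 34 (≤ 40); 40 − 34 = 6
take 5 (≤ 6); 6 − 5 = 1
take 1 (≤ 1); 1 − 1 = 0

377 + 34 + 5 + 1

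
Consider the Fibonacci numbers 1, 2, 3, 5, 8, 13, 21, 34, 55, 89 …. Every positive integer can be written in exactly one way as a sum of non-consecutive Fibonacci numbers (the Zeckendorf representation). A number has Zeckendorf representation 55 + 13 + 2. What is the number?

70

55 + 13 + 2 = 70.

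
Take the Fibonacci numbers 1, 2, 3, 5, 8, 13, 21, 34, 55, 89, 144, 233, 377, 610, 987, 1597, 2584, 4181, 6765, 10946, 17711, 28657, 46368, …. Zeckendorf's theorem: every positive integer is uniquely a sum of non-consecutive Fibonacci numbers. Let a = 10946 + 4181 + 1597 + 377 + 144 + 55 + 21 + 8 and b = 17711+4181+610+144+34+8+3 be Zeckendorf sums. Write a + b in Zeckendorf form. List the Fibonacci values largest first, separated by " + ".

28657 + 10946 + 377 + 34 + 5 + 1

The two numbers are 17329 and 22691, so their sum is 40020.
Repeatedly subtract the largest Fibonacci number that fits:
largest Fibonacci ≤ 40020 is 28657; 40020 − 28657 = 11363
largest Fibonacci ≤ 11363 is 10946; 11363 − 10946 = 417
largest Fibonacci ≤ 417 is 377; 417 − 377 = 40
largest Fibonacci ≤ 40 is 34; 40 − 34 = 6
largest Fibonacci ≤ 6 is 5; 6 − 5 = 1
largest Fibonacci ≤ 1 is 1; 1 − 1 = 0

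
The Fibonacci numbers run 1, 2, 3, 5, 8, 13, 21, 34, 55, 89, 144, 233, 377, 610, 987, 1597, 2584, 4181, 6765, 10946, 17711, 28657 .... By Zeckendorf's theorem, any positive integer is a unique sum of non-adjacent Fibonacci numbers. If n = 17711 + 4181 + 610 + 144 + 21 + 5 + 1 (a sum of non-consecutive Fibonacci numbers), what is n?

17711 + 4181 + 610 + 144 + 21 + 5 + 1 = 22673.

22673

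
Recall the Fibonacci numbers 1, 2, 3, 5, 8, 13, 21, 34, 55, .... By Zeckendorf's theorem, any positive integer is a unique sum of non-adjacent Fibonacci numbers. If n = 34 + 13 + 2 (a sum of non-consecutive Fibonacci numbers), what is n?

34 + 13 + 2 = 49.

49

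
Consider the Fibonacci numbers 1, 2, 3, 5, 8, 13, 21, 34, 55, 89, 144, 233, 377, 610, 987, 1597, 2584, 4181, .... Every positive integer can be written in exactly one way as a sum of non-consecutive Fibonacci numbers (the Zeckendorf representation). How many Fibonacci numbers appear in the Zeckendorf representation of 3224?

5

largest Fibonacci ≤ 3224 is 2584; 3224 − 2584 = 640
largest Fibonacci ≤ 640 is 610; 640 − 610 = 30
largest Fibonacci ≤ 30 is 21; 30 − 21 = 9
largest Fibonacci ≤ 9 is 8; 9 − 8 = 1
largest Fibonacci ≤ 1 is 1; 1 − 1 = 0
3224 = 2584 + 610 + 21 + 8 + 1, which has 5 terms.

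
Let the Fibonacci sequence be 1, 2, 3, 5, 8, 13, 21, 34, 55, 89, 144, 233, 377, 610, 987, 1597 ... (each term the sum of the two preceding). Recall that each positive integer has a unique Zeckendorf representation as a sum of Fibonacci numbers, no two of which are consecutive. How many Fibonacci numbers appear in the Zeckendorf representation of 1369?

Repeatedly subtract the largest Fibonacci number that fits:
take 987 (≤ 1369); 1369 − 987 = 382
take 377 (≤ 382); 382 − 377 = 5
take 5 (≤ 5); 5 − 5 = 0
1369 = 987 + 377 + 5, which has 3 terms.

3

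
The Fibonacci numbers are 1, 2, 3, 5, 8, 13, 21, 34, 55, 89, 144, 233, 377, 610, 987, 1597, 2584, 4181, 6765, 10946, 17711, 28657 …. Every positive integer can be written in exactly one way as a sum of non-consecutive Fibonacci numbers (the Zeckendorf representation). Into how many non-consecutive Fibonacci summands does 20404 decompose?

largest Fibonacci ≤ 20404 is 17711; 20404 − 17711 = 2693
largest Fibonacci ≤ 2693 is 2584; 2693 − 2584 = 109
largest Fibonacci ≤ 109 is 89; 109 − 89 = 20
largest Fibonacci ≤ 20 is 13; 20 − 13 = 7
largest Fibonacci ≤ 7 is 5; 7 − 5 = 2
largest Fibonacci ≤ 2 is 2; 2 − 2 = 0
20404 = 17711 + 2584 + 89 + 13 + 5 + 2, which has 6 terms.

6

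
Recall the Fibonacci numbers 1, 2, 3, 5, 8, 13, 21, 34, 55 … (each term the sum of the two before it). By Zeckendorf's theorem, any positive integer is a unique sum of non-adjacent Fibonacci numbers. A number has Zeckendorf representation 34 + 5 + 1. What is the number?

40

34 + 5 + 1 = 40.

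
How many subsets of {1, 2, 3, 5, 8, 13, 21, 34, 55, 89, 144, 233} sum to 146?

5

Starting from the Zeckendorf form and repeatedly splitting a term F_k into F_{k−1} + F_{k−2} (when neither is already used) reaches every representation.
146 = 144+2 = 89+55+2 = 89+34+21+2 = 89+34+13+8+2 = … (1 more), for 5 in all.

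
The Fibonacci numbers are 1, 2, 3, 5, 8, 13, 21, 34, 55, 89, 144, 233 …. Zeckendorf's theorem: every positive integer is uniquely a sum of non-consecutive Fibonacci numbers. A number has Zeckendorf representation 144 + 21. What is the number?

144 + 21 = 165.

165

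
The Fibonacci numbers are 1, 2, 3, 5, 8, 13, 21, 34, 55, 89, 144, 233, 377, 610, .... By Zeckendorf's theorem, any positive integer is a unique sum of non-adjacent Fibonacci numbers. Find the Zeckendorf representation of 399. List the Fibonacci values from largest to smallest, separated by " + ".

399: greatest Fibonacci not exceeding it is 377, leaving 22
22: greatest Fibonacci not exceeding it is 21, leaving 1
1: greatest Fibonacci not exceeding it is 1, leaving 0
So 399 = 377 + 21 + 1, with no two terms consecutive in the sequence.

377 + 21 + 1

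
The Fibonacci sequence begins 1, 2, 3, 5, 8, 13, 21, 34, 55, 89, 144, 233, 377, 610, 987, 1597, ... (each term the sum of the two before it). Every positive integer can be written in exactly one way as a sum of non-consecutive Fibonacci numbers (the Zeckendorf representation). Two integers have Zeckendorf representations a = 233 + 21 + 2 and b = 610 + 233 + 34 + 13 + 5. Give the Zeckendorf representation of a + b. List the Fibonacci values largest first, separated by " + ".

The two numbers are 256 and 895, so their sum is 1151.
take 987 (≤ 1151); 1151 − 987 = 164
take 144 (≤ 164); 164 − 144 = 20
take 13 (≤ 20); 20 − 13 = 7
take 5 (≤ 7); 7 − 5 = 2
take 2 (≤ 2); 2 − 2 = 0

987 + 144 + 13 + 5 + 2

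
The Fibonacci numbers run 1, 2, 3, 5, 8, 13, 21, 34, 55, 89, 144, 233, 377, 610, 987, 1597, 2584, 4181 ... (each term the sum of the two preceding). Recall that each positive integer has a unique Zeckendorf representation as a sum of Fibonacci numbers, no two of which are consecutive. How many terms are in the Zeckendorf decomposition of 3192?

7

Greedily peel off the largest Fibonacci term at each step:
largest Fibonacci ≤ 3192 is 2584; 3192 − 2584 = 608
largest Fibonacci ≤ 608 is 377; 608 − 377 = 231
largest Fibonacci ≤ 231 is 144; 231 − 144 = 87
largest Fibonacci ≤ 87 is 55; 87 − 55 = 32
largest Fibonacci ≤ 32 is 21; 32 − 21 = 11
largest Fibonacci ≤ 11 is 8; 11 − 8 = 3
largest Fibonacci ≤ 3 is 3; 3 − 3 = 0
3192 = 2584 + 377 + 144 + 55 + 21 + 8 + 3, which has 7 terms.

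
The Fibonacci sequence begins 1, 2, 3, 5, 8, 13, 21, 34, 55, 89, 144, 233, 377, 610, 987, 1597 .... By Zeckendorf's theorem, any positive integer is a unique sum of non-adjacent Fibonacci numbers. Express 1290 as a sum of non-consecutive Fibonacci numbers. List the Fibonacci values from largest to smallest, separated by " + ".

subtract 987 from 1290: 303 remains
subtract 233 from 303: 70 remains
subtract 55 from 70: 15 remains
subtract 13 from 15: 2 remains
subtract 2 from 2: 0 remains
So 1290 = 987 + 233 + 55 + 13 + 2, with no two terms consecutive in the sequence.

987 + 233 + 55 + 13 + 2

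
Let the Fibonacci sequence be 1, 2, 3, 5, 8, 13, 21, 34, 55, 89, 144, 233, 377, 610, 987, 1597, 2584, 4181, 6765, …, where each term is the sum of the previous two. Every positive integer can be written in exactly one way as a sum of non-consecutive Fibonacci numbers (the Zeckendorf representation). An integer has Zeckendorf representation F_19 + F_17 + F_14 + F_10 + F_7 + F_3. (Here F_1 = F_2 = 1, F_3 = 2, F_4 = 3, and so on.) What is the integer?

6225

F_19 + F_17 + F_14 + F_10 + F_7 + F_3 = 4181 + 1597 + 377 + 55 + 13 + 2 = 6225.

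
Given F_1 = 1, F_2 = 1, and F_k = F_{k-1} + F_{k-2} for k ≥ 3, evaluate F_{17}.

Iterating the recurrence up to F_{11} = 89 and F_{10} = 55:
F_{12} = F_{11} + F_{10} = 89 + 55 = 144
F_{13} = F_{12} + F_{11} = 144 + 89 = 233
F_{14} = F_{13} + F_{12} = 233 + 144 = 377
F_{15} = F_{14} + F_{13} = 377 + 233 = 610
F_{16} = F_{15} + F_{14} = 610 + 377 = 987
F_{17} = F_{16} + F_{15} = 987 + 610 = 1597

1597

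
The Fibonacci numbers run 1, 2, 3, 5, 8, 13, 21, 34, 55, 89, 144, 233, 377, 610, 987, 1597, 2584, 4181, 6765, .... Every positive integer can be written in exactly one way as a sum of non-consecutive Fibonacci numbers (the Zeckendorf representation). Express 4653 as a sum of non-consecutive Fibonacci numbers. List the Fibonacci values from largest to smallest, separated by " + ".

4653: greatest Fibonacci not exceeding it is 4181, leaving 472
472: greatest Fibonacci not exceeding it is 377, leaving 95
95: greatest Fibonacci not exceeding it is 89, leaving 6
6: greatest Fibonacci not exceeding it is 5, leaving 1
1: greatest Fibonacci not exceeding it is 1, leaving 0
So 4653 = 4181 + 377 + 89 + 5 + 1, with no two terms consecutive in the sequence.

4181 + 377 + 89 + 5 + 1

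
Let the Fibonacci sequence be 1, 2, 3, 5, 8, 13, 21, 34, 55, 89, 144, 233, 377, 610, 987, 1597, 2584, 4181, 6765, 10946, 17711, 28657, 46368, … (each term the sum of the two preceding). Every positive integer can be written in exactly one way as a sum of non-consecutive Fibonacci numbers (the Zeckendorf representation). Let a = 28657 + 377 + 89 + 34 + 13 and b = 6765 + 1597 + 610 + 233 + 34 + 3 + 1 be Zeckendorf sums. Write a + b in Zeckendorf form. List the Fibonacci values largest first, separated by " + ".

28657 + 6765 + 2584 + 377 + 21 + 8 + 1

The two numbers are 29170 and 9243, so their sum is 38413.
Greedy algorithm:
largest Fibonacci ≤ 38413 is 28657; 38413 − 28657 = 9756
largest Fibonacci ≤ 9756 is 6765; 9756 − 6765 = 2991
largest Fibonacci ≤ 2991 is 2584; 2991 − 2584 = 407
largest Fibonacci ≤ 407 is 377; 407 − 377 = 30
largest Fibonacci ≤ 30 is 21; 30 − 21 = 9
largest Fibonacci ≤ 9 is 8; 9 − 8 = 1
largest Fibonacci ≤ 1 is 1; 1 − 1 = 0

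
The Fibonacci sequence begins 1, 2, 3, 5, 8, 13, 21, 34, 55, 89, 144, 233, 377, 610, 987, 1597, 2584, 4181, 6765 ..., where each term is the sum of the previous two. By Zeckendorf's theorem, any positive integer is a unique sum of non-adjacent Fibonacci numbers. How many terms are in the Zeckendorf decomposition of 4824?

4181 ≤ 4824 < 6765, so take 4181; remainder 643
610 ≤ 643 < 987, so take 610; remainder 33
21 ≤ 33 < 34, so take 21; remainder 12
8 ≤ 12 < 13, so take 8; remainder 4
3 ≤ 4 < 5, so take 3; remainder 1
1 ≤ 1 < 2, so take 1; remainder 0
4824 = 4181 + 610 + 21 + 8 + 3 + 1, which has 6 terms.

6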